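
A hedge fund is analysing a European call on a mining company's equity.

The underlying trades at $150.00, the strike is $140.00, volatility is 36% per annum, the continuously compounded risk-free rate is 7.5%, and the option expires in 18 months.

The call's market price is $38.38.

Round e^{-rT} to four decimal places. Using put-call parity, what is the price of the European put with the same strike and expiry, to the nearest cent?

$13.48

exp(−rT) = exp(−0.075·1.5) = 0.8936
Put-call parity: C − P = S − K·e^(−rT) = 150 − 140·0.8936 = 150 − 125.1040 = 24.8960
P = C − (C − P) = 38.38 − (24.8960) = 13.4840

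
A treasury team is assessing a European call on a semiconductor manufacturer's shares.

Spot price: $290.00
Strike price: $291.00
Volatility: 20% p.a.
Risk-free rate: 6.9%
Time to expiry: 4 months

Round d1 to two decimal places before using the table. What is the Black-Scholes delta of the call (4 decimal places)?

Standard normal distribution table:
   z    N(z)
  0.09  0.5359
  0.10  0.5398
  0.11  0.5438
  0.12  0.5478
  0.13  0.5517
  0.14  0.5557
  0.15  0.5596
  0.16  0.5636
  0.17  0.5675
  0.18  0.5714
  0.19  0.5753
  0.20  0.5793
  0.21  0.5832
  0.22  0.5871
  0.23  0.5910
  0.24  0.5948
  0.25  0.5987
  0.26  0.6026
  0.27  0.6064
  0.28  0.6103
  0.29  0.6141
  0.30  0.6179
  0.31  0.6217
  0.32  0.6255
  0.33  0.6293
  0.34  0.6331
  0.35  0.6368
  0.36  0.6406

0.5910

σ√T = 0.2·√0.3333 = 0.1155
d₁ = [ln(290/291) + (0.069 + 0.2²/2)·0.3333] / 0.1155 = [-0.0034 + 0.0297] / 0.1155 = 0.2271 ⇒ 0.23
N(d₁) = N(0.23) = 0.5910
Δ_call = N(d₁) = 0.5910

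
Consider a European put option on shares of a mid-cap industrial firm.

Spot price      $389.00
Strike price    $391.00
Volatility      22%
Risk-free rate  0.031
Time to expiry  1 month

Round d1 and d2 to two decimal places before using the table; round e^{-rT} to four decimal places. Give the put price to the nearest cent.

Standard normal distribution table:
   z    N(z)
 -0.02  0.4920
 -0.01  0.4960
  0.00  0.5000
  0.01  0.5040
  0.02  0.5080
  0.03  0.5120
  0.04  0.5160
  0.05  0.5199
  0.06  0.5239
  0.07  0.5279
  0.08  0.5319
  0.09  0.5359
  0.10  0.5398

$9.82

σ√T = 0.22 × 0.2887 = 0.0635
d₁ = [ln(389/391) + (0.031 + 0.22²/2)·0.08333] / 0.0635 = [-0.0051 + 0.0046] / 0.0635 = -0.0083 which rounds to -0.01
d₂ = d₁ − σ√T = -0.0083 − 0.0635 = -0.0718 which rounds to -0.07
exp(−rT) = exp(−0.031·0.08333) = 0.9974
N(−d₂) = N(0.07) = 0.5279;  N(−d₁) = N(0.01) = 0.5040
P = 391·0.9974·0.5279 − 389·0.5040 = 205.8722 − 196.0560 = 9.8162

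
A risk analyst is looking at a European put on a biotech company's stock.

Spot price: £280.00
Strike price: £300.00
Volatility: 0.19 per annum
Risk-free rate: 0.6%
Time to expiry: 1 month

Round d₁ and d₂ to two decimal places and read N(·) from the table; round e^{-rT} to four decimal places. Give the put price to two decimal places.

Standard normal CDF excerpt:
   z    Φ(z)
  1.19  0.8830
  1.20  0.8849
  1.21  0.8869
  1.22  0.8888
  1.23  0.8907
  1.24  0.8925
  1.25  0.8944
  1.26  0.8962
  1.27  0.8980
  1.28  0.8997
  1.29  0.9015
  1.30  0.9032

£20.91

σ√T = 0.19·√0.08333 = 0.0548
ln(S/K) + (r + σ²/2)T = ln(280/300) + (0.006 + 0.19²/2)·0.08333 = -0.0690 + 0.0020 = -0.0670
d₁ = -0.0670 / 0.0548 = -1.2213 ≈ -1.22
d₂ = d₁ − σ√T = -1.2213 − 0.0548 = -1.2762 ≈ -1.28
e^(−rT) = e^(−0.006·0.08333) = 0.9995
P = 300·0.9995·N(1.28) − 280·N(1.22) = 300·0.9995·0.8997 − 280·0.8888 = 269.7750 − 248.8640 = 20.9110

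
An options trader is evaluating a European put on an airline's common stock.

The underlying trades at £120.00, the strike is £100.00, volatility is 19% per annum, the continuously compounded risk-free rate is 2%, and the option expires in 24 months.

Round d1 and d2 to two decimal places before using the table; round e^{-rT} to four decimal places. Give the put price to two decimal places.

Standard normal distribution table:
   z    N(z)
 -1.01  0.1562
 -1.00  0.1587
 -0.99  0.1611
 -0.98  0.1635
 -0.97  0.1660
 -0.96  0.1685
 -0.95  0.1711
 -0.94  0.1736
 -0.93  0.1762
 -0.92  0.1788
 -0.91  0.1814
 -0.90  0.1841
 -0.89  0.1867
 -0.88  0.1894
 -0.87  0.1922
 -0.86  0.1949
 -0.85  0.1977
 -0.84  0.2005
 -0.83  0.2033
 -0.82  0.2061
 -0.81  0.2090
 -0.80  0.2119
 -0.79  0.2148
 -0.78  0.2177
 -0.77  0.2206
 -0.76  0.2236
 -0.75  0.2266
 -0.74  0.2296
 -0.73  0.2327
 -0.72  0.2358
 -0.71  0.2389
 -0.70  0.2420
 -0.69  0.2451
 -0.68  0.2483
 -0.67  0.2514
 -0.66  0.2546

£3.33

σ√T = 0.19 × 1.4142 = 0.2687
ln(S/K) + (r + σ²/2)T = ln(120/100) + (0.02 + 0.19²/2)·2 = 0.1823 + 0.0761 = 0.2584
d₁ = 0.2584 / 0.2687 = 0.9617 → 0.96
d₂ = d₁ − σ√T = 0.9617 − 0.2687 = 0.6930 → 0.69
e^(−rT) = e^(−0.02·2) = 0.9608
P = 100·0.9608·N(-0.69) − 120·N(-0.96) = 100·0.9608·0.2451 − 120·0.1685 = 23.5492 − 20.2200 = 3.3292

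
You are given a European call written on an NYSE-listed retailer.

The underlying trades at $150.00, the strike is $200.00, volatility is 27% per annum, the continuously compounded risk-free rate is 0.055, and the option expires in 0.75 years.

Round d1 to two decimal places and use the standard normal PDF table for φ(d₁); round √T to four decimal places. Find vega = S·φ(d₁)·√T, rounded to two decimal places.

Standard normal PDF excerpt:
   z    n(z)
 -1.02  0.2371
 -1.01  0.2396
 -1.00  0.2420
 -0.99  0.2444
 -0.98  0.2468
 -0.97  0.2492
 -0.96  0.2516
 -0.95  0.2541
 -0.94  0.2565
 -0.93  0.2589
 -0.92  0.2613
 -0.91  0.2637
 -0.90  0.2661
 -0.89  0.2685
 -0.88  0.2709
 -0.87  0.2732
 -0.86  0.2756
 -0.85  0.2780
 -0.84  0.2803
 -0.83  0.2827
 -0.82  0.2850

σ√T = 0.27 × 0.8660 = 0.2338
d₁ = [ln(150/200) + (0.055 + 0.27²/2)·0.75] / 0.2338 = [-0.2877 + 0.0686] / 0.2338 = -0.9370 ≈ -0.94
√T = √0.75 = 0.8660
φ(d₁) = φ(-0.94) = 0.2565
vega = S·φ(d₁)·√T = 150·0.2565·0.8660 = 33.3194
(The put has the same vega.)

33.32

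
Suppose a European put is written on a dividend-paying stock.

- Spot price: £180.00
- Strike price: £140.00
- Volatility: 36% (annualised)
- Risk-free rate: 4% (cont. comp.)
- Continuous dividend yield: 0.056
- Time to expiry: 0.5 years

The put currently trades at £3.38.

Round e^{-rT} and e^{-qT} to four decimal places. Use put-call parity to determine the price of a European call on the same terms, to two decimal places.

£41.18

exp(−qT) = exp(−0.056·0.5) = 0.9724;  exp(−rT) = exp(−0.04·0.5) = 0.9802
Put-call parity: C − P = S·e^(−qT) − K·e^(−rT) = 180·0.9724 − 140·0.9802 = 175.0320 − 137.2280 = 37.8040
C = P + (C − P) = 3.38 + (37.8040) = 41.1840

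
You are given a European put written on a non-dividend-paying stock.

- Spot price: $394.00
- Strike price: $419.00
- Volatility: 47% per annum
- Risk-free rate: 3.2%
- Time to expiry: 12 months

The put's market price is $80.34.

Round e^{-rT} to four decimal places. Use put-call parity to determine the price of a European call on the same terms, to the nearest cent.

$68.54

exp(−rT) = exp(−0.032·1) = 0.9685
Put-call parity: C − P = S − K·e^(−rT) = 394 − 419·0.9685 = 394 − 405.8015 = -11.8015
C = P + (C − P) = 80.34 + (-11.8015) = 68.5385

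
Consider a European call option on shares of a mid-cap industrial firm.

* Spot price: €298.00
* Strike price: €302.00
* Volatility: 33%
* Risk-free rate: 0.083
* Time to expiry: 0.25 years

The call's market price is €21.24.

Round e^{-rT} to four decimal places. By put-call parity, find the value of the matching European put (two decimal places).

exp(−rT) = exp(−0.083·0.25) = 0.9795
Put-call parity: C − P = S − K·e^(−rT) = 298 − 302·0.9795 = 298 − 295.8090 = 2.1910
P = C − (C − P) = 21.24 − (2.1910) = 19.0490

€19.05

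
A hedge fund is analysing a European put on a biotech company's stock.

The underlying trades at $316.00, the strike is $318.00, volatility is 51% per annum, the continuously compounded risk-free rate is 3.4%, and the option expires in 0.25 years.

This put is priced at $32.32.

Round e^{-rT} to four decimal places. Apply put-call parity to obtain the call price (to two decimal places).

exp(−rT) = exp(−0.034·0.25) = 0.9915
Put-call parity: C − P = S − K·e^(−rT) = 316 − 318·0.9915 = 316 − 315.2970 = 0.7030
C = P + (C − P) = 32.32 + (0.7030) = 33.0230

$33.02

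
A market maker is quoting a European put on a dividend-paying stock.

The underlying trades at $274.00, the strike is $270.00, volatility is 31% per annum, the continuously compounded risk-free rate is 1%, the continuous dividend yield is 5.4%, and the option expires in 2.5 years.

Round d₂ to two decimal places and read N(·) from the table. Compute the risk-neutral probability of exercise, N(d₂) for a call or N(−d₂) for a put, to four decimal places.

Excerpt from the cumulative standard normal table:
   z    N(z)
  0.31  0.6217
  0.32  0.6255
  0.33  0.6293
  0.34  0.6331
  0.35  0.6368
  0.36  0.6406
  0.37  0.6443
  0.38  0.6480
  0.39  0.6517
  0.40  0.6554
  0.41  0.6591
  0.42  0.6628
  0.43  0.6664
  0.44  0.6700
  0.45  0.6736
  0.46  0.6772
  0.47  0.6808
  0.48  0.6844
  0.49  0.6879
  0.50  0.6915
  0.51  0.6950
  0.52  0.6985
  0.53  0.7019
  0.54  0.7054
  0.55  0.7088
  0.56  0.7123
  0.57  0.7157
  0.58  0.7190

σ√T = 0.31·√2.5 = 0.4902
d₁ = [ln(274/270) + (0.01 − 0.054 + 0.31²/2)·2.5] / 0.4902 = [0.0147 + 0.0101] / 0.4902 = 0.0507 → 0.05
d₂ = d₁ − σ√T = 0.0507 − 0.4902 = -0.4395 → -0.44
Risk-neutral Pr[S_T < K] = N(−d₂) = N(0.44) = 0.6700

0.6700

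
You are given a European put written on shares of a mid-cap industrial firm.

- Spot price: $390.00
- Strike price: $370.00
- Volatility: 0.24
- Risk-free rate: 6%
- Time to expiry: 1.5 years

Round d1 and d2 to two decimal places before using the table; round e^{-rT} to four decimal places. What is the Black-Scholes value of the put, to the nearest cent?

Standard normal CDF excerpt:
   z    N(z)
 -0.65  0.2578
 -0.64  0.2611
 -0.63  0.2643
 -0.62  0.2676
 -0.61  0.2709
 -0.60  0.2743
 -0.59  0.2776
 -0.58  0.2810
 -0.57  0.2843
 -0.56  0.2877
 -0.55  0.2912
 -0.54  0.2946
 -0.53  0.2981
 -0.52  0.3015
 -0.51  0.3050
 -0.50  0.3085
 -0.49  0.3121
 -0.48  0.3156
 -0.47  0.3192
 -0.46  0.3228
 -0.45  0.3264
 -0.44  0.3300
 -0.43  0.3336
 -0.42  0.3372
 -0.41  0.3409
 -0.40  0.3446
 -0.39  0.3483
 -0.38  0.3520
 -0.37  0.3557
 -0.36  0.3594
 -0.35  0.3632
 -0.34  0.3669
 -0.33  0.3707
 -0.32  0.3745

σ√T = 0.24 × 1.2247 = 0.2939
ln(S/K) + (r + σ²/2)T = ln(390/370) + (0.06 + 0.24²/2)·1.5 = 0.0526 + 0.1332 = 0.1858
d₁ = 0.1858 / 0.2939 = 0.6323 ≈ 0.63
d₂ = d₁ − σ√T = 0.6323 − 0.2939 = 0.3383 ≈ 0.34
exp(−rT) = exp(−0.06·1.5) = 0.9139
N(−d₂) = N(-0.34) = 0.3669;  N(−d₁) = N(-0.63) = 0.2643
P = 370·0.9139·0.3669 − 390·0.2643 = 124.0647 − 103.0770 = 20.9877

$20.99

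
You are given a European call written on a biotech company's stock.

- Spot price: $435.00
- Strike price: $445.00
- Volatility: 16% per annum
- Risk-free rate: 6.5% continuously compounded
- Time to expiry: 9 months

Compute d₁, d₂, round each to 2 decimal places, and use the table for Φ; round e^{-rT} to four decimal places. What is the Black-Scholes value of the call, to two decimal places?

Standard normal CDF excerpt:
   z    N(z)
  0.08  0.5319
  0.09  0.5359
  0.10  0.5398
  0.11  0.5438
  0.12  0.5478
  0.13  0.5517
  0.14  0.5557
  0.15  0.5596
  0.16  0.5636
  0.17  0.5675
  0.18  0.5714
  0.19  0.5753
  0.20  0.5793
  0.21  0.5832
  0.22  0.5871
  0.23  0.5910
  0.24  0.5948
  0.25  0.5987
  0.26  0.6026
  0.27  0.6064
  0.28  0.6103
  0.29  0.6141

$29.96

σ√T = 0.16·√0.75 = 0.1386
d₁ = [ln(435/445) + (0.065 + 0.16²/2)·0.75] / 0.1386 = [-0.0227 + 0.0584] / 0.1386 = 0.2571 ≈ 0.26
d₂ = d₁ − σ√T = 0.2571 − 0.1386 = 0.1185 ≈ 0.12
exp(−rT) = exp(−0.065·0.75) = 0.9524
N(d₁) = N(0.26) = 0.6026;  N(d₂) = N(0.12) = 0.5478
C = 435·0.6026 − 445·0.9524·0.5478 = 262.1310 − 232.1675 = 29.9635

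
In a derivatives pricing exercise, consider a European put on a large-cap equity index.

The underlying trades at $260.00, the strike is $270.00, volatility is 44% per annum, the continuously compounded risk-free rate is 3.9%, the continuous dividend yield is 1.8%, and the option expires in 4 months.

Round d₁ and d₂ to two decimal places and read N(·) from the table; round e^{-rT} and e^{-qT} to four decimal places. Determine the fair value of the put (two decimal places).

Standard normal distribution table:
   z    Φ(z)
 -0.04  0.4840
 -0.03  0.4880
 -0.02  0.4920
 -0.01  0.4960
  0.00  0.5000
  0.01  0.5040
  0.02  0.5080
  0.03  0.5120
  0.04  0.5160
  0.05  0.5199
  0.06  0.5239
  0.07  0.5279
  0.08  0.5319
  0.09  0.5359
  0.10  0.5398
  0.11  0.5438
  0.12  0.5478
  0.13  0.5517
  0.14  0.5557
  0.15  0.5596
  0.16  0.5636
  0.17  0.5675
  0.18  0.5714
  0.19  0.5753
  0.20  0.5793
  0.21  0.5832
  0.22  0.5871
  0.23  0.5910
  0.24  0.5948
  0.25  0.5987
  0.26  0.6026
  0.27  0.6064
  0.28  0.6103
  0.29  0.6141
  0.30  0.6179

σ√T = 0.44·√0.3333 = 0.2540
ln(S/K) + (r − q + σ²/2)T = ln(260/270) + (0.039 − 0.018 + 0.44²/2)·0.3333 = -0.0377 + 0.0393 = 0.0015
d₁ = 0.0015 / 0.2540 = 0.0060 ⇒ 0.01
d₂ = d₁ − σ√T = 0.0060 − 0.2540 = -0.2480 ⇒ -0.25
e^(−qT) = e^(−0.018·0.3333) = 0.9940;  e^(−rT) = e^(−0.039·0.3333) = 0.9871
N(−d₂) = N(0.25) = 0.5987;  N(−d₁) = N(-0.01) = 0.4960
P = 270·0.9871·0.5987 − 260·0.9940·0.4960 = 159.5637 − 128.1862 = 31.3775

$31.38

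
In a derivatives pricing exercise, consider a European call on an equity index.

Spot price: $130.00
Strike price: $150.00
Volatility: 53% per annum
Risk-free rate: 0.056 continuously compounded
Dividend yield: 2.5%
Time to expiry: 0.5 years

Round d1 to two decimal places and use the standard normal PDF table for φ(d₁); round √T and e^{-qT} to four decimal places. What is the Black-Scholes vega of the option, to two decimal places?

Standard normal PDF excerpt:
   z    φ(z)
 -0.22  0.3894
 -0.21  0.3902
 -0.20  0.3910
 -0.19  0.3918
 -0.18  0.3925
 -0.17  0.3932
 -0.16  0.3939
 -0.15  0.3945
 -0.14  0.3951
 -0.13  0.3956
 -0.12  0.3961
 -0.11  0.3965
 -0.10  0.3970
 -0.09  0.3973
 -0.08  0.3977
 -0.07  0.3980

35.81

σ√T = 0.53·√0.5 = 0.3748
d₁ = [ln(130/150) + (0.056 − 0.025 + 0.53²/2)·0.5] / 0.3748 = [-0.1431 + 0.0857] / 0.3748 = -0.1531 which rounds to -0.15
√T = √0.5 = 0.7071
φ(d₁) = φ(-0.15) = 0.3945
e^(−qT) = e^(−0.025·0.5) = 0.9876
vega = S·e^(−qT)·φ(d₁)·√T = 130·0.9876·0.3945·0.7071 = 35.8140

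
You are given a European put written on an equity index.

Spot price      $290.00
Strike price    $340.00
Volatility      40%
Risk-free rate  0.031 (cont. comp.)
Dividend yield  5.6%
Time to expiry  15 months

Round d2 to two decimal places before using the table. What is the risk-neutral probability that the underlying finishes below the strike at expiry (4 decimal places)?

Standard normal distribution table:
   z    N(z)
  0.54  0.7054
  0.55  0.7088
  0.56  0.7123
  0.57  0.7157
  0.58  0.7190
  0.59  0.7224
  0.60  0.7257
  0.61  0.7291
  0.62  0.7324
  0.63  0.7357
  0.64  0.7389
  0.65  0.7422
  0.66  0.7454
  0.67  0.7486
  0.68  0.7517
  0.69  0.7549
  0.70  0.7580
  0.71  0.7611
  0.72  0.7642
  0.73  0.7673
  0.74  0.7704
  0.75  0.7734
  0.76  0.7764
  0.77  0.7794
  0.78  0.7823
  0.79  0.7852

0.7422

σ√T = 0.4 × 1.1180 = 0.4472
d₁ = [ln(290/340) + (0.031 − 0.056 + 0.4²/2)·1.25] / 0.4472 = [-0.1591 + 0.0688] / 0.4472 = -0.2019 ≈ -0.20
d₂ = d₁ − σ√T = -0.2019 − 0.4472 = -0.6492 ≈ -0.65
Risk-neutral Pr[S_T < K] = N(−d₂) = N(0.65) = 0.7422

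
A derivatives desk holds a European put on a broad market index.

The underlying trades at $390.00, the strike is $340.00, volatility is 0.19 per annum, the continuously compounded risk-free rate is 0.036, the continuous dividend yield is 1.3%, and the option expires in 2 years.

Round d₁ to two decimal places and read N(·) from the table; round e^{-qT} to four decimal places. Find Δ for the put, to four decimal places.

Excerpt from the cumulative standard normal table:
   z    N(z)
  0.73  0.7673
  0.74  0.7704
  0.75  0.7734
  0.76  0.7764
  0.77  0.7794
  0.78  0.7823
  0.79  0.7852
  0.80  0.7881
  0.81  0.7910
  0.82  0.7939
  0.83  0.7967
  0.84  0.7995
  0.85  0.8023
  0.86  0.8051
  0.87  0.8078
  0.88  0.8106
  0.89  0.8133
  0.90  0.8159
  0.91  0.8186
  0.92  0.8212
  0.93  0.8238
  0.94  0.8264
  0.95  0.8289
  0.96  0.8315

-0.2008

σ√T = 0.19·√2 = 0.2687
d₁ = [ln(390/340) + (0.036 − 0.013 + 0.19²/2)·2] / 0.2687 = [0.1372 + 0.0821] / 0.2687 = 0.8162 → 0.82
N(d₁) = N(0.82) = 0.7939
Δ_put = exp(−qT)·(N(d₁) − 1) = 0.9743·(0.7939 − 1) = -0.2008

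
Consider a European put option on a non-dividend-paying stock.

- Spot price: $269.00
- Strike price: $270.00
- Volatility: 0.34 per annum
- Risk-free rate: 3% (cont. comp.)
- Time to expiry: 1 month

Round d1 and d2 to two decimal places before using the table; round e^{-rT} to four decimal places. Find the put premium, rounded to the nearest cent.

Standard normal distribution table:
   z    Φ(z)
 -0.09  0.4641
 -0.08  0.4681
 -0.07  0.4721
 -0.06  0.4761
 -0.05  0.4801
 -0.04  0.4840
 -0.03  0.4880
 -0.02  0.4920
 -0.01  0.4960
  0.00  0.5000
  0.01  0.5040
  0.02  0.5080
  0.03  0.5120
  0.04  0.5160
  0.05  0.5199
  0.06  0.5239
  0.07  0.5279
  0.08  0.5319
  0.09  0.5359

$10.90

T = 0.08333;  σ√T = 0.0981
d₁ = [ln(269/270) + (0.03 + 0.34²/2)·0.08333] / 0.0981 = [-0.0037 + 0.0073] / 0.0981 = 0.0367 which rounds to 0.04
d₂ = d₁ − σ√T = 0.0367 − 0.0981 = -0.0614 which rounds to -0.06
e^(−rT) = e^(−0.03·0.08333) = 0.9975
N(−d₂) = N(0.06) = 0.5239;  N(−d₁) = N(-0.04) = 0.4840
P = 270·0.9975·0.5239 − 269·0.4840 = 141.0994 − 130.1960 = 10.9034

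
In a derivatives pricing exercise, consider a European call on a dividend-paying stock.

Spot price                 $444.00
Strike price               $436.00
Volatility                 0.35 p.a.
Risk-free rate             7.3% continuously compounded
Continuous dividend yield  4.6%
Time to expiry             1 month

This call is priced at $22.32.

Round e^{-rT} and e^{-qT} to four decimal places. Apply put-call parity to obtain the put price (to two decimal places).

$13.35

exp(−qT) = exp(−0.046·0.08333) = 0.9962;  exp(−rT) = exp(−0.073·0.08333) = 0.9939
Put-call parity: C − P = S·e^(−qT) − K·e^(−rT) = 444·0.9962 − 436·0.9939 = 442.3128 − 433.3404 = 8.9724
P = C − (C − P) = 22.32 − (8.9724) = 13.3476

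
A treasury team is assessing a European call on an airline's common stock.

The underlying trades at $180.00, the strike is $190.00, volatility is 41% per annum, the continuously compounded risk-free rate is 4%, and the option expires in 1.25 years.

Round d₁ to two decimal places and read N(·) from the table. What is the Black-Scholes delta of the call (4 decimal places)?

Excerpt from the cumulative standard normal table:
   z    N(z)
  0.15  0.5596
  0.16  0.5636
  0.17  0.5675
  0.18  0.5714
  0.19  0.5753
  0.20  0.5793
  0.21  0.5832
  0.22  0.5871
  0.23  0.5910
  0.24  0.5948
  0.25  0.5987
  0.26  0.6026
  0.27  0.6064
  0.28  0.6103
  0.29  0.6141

0.5871

T = 1.25;  σ√T = 0.4584
d₁ = [ln(180/190) + (0.04 + 0.41²/2)·1.25] / 0.4584 = [-0.0541 + 0.1551] / 0.4584 = 0.2203 ≈ 0.22
N(d₁) = N(0.22) = 0.5871
Δ_call = N(d₁) = 0.5871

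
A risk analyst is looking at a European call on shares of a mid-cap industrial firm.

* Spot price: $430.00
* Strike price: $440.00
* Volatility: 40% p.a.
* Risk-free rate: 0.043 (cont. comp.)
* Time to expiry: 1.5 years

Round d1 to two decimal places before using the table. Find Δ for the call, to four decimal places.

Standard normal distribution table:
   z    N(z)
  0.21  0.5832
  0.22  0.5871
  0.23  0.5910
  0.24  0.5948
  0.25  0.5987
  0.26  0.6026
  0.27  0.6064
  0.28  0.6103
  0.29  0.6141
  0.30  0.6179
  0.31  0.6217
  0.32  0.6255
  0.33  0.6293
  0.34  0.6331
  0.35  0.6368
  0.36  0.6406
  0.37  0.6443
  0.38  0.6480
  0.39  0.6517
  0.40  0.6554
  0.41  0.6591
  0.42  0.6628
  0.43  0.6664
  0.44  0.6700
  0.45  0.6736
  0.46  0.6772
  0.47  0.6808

0.6293

σ√T = 0.4·√1.5 = 0.4899
d₁ = [ln(430/440) + (0.043 + ½·0.4²)·1.5] / (σ√T) = (-0.0230 + 0.1845) / 0.4899 = 0.3297 ≈ 0.33
N(d₁) = N(0.33) = 0.6293
Δ_call = N(d₁) = 0.6293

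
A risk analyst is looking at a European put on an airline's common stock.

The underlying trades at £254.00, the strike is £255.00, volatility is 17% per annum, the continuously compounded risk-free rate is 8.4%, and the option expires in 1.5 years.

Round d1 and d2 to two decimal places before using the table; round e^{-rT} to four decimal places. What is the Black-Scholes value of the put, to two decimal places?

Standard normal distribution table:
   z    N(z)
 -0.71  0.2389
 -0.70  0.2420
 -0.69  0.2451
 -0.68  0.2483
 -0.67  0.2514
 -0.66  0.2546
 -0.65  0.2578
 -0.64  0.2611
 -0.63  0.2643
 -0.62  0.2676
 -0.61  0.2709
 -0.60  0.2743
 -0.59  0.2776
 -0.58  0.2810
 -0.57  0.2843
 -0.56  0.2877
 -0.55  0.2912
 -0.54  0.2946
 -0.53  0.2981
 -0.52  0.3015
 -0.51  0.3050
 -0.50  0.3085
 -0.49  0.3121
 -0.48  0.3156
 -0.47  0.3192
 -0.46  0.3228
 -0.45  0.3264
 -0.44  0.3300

σ√T = 0.17 × 1.2247 = 0.2082
d₁ = [ln(254/255) + (0.084 + 0.17²/2)·1.5] / 0.2082 = [-0.0039 + 0.1477] / 0.2082 = 0.6904 ⇒ 0.69
d₂ = d₁ − σ√T = 0.6904 − 0.2082 = 0.4822 ⇒ 0.48
e^(−rT) = e^(−0.084·1.5) = 0.8816
P = 255·0.8816·N(-0.48) − 254·N(-0.69) = 255·0.8816·0.3156 − 254·0.2451 = 70.9494 − 62.2554 = 8.6940

£8.69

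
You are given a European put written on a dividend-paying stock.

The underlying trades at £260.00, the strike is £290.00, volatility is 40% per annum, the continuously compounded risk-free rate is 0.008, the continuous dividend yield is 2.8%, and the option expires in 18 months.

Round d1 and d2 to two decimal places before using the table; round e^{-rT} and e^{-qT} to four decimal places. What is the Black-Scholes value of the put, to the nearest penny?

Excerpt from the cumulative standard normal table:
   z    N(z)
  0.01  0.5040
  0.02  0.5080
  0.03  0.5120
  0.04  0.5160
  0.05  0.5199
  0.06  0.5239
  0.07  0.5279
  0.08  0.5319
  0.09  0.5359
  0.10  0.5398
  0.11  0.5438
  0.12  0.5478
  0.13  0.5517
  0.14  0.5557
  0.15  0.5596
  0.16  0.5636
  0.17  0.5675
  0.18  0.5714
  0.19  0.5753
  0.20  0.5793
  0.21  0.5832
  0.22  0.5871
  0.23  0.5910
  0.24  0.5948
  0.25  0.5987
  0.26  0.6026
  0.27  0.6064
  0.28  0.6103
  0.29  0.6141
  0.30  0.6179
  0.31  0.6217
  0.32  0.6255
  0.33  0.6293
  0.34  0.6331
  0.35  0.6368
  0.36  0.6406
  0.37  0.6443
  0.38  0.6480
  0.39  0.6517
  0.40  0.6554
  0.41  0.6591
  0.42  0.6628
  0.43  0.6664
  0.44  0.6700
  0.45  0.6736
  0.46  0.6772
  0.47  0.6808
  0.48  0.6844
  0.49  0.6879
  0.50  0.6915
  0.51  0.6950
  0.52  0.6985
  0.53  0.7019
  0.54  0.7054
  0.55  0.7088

σ√T = 0.4 × 1.2247 = 0.4899
ln(S/K) + (r − q + σ²/2)T = ln(260/290) + (0.008 − 0.028 + 0.4²/2)·1.5 = -0.1092 + 0.0900 = -0.0192
d₁ = -0.0192 / 0.4899 = -0.0392 ≈ -0.04
d₂ = d₁ − σ√T = -0.0392 − 0.4899 = -0.5291 ≈ -0.53
exp(−qT) = exp(−0.028·1.5) = 0.9589;  exp(−rT) = exp(−0.008·1.5) = 0.9881
P = 290·0.9881·N(0.53) − 260·0.9589·N(0.04) = 290·0.9881·0.7019 − 260·0.9589·0.5160 = 201.1287 − 128.6460 = 72.4827

£72.48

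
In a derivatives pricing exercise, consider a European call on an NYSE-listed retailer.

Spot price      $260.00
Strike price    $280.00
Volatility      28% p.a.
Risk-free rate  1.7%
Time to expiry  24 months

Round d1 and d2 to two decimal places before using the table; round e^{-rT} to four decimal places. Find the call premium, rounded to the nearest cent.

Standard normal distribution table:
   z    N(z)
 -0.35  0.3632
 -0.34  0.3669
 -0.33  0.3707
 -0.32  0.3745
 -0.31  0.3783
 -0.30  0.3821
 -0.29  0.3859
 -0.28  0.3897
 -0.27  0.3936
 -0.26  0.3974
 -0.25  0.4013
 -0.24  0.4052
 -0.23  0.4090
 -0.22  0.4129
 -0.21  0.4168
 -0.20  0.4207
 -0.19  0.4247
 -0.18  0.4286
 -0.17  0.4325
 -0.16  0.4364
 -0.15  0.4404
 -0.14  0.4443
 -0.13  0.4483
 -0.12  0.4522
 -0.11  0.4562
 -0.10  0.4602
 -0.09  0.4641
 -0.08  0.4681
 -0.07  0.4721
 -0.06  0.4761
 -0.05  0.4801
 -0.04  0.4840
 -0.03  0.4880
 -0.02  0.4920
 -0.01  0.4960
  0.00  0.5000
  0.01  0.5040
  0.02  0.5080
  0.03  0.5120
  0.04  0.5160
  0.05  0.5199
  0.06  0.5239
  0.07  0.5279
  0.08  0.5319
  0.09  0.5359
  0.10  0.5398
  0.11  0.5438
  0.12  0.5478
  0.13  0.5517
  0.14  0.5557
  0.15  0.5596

$36.93

T = 2;  σ√T = 0.3960
ln(S/K) + (r + σ²/2)T = ln(260/280) + (0.017 + 0.28²/2)·2 = -0.0741 + 0.1124 = 0.0383
d₁ = 0.0383 / 0.3960 = 0.0967 ≈ 0.10
d₂ = d₁ − σ√T = 0.0967 − 0.3960 = -0.2993 ≈ -0.30
exp(−rT) = exp(−0.017·2) = 0.9666
C = 260·N(0.10) − 280·0.9666·N(-0.30) = 260·0.5398 − 280·0.9666·0.3821 = 140.3480 − 103.4146 = 36.9334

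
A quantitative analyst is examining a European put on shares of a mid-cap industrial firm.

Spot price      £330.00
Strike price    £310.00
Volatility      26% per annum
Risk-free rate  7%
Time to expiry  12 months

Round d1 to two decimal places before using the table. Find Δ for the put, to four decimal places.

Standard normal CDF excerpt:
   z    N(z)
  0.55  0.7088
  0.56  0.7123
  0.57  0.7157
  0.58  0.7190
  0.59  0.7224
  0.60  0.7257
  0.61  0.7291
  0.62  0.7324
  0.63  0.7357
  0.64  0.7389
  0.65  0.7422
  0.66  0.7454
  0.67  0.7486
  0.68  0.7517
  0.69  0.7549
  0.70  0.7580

-0.2611

σ√T = 0.26·√1 = 0.2600
ln(S/K) + (r + σ²/2)T = ln(330/310) + (0.07 + 0.26²/2)·1 = 0.0625 + 0.1038 = 0.1663
d₁ = 0.1663 / 0.2600 = 0.6397 → 0.64
N(d₁) = N(0.64) = 0.7389
Δ_put = N(d₁) − 1 = 0.7389 − 1 = -0.2611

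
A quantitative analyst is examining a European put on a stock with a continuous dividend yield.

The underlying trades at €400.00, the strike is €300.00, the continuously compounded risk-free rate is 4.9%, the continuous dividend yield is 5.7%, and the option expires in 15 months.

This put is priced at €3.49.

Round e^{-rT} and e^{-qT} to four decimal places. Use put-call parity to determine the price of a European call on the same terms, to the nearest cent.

€93.79

e^(−qT) = e^(−0.057·1.25) = 0.9312;  e^(−rT) = e^(−0.049·1.25) = 0.9406
Put-call parity: C − P = S·e^(−qT) − K·e^(−rT) = 400·0.9312 − 300·0.9406 = 372.4800 − 282.1800 = 90.3000
C = P + (C − P) = 3.49 + (90.3000) = 93.7900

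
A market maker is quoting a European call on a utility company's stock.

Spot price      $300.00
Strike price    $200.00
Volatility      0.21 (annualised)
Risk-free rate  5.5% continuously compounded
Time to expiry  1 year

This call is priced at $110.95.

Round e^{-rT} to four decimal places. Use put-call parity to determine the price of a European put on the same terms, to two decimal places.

exp(−rT) = exp(−0.055·1) = 0.9465
Put-call parity: C − P = S − K·e^(−rT) = 300 − 200·0.9465 = 300 − 189.3000 = 110.7000
P = C − (C − P) = 110.95 − (110.7000) = 0.2500

$0.25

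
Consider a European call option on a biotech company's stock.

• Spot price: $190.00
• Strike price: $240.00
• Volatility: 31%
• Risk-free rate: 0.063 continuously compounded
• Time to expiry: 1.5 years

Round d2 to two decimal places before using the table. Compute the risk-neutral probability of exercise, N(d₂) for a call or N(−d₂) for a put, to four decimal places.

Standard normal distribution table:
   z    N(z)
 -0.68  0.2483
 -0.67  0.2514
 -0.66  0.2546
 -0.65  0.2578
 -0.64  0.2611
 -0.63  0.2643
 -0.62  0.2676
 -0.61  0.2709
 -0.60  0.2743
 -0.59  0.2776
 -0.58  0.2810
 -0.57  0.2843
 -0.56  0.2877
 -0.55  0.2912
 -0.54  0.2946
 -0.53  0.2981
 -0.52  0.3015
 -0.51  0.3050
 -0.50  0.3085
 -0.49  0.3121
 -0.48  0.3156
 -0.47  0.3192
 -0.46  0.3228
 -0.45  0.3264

0.2877

T = 1.5;  σ√T = 0.3797
d₁ = [ln(190/240) + (0.063 + ½·0.31²)·1.5] / (σ√T) = (-0.2336 + 0.1666) / 0.3797 = -0.1766 → -0.18
d₂ = -0.1766 − 0.3797 = -0.5562 → -0.56
Risk-neutral Pr[S_T > K] = N(d₂) = N(-0.56) = 0.2877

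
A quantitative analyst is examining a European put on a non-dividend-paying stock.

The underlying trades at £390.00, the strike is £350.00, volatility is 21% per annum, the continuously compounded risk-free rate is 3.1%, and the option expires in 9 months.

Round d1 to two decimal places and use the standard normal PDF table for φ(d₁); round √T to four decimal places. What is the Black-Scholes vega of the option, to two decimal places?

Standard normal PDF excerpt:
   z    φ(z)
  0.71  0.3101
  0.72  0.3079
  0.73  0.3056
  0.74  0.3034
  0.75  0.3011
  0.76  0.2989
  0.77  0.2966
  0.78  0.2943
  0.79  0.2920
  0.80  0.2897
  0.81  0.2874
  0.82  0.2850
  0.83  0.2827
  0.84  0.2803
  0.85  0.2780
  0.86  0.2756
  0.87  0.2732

97.07

T = 0.75;  σ√T = 0.1819
d₁ = [ln(390/350) + (0.031 + 0.21²/2)·0.75] / 0.1819 = [0.1082 + 0.0398] / 0.1819 = 0.8138 ≈ 0.81
√T = √0.75 = 0.8660
φ(d₁) = φ(0.81) = 0.2874
vega = S·φ(d₁)·√T = 390·0.2874·0.8660 = 97.0665
(Call and put vega coincide under Black-Scholes.)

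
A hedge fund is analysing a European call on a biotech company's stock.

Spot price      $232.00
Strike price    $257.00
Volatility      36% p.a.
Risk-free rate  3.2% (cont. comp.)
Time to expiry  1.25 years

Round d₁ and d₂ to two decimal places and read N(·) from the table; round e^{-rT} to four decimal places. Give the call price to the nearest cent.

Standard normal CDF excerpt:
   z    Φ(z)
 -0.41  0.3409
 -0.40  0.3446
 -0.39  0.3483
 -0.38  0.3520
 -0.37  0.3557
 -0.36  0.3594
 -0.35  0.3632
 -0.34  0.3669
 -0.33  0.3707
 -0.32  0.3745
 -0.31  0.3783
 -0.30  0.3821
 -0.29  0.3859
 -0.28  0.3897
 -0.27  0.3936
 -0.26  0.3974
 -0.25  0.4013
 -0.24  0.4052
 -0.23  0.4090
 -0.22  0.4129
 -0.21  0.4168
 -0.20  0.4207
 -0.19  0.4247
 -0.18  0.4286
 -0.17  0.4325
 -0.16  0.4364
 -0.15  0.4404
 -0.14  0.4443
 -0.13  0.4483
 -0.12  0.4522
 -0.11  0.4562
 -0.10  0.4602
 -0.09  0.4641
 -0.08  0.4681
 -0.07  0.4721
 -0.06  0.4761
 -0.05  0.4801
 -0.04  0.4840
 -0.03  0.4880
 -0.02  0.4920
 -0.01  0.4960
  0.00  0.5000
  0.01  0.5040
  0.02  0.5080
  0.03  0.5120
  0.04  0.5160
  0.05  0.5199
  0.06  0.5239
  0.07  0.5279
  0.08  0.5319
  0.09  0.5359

σ√T = 0.36·√1.25 = 0.4025
d₁ = [ln(232/257) + (0.032 + ½·0.36²)·1.25] / (σ√T) = (-0.1023 + 0.1210) / 0.4025 = 0.0464 → 0.05
d₂ = 0.0464 − 0.4025 = -0.3561 → -0.36
e^(−rT) = e^(−0.032·1.25) = 0.9608
N(d₁) = N(0.05) = 0.5199;  N(d₂) = N(-0.36) = 0.3594
C = 232·0.5199 − 257·0.9608·0.3594 = 120.6168 − 88.7451 = 31.8717

$31.87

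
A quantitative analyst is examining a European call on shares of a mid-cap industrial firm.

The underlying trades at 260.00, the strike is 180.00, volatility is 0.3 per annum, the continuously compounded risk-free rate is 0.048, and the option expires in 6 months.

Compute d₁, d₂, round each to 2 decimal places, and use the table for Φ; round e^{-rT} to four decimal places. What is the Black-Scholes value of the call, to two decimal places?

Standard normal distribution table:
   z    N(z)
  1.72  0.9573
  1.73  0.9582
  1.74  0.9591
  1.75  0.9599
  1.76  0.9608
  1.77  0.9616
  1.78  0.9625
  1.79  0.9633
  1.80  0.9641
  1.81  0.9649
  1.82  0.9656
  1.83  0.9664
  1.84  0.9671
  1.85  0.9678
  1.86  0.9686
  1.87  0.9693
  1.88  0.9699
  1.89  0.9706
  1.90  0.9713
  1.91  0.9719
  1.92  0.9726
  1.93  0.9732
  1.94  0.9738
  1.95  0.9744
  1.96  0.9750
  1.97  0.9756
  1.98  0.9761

84.80

σ√T = 0.3·√0.5 = 0.2121
d₁ = [ln(260/180) + (0.048 + ½·0.3²)·0.5] / (σ√T) = (0.3677 + 0.0465) / 0.2121 = 1.9527 ⇒ 1.95
d₂ = 1.9527 − 0.2121 = 1.7405 ⇒ 1.74
e^(−rT) = e^(−0.048·0.5) = 0.9763
N(d₁) = N(1.95) = 0.9744;  N(d₂) = N(1.74) = 0.9591
C = 260·0.9744 − 180·0.9763·0.9591 = 253.3440 − 168.5465 = 84.7975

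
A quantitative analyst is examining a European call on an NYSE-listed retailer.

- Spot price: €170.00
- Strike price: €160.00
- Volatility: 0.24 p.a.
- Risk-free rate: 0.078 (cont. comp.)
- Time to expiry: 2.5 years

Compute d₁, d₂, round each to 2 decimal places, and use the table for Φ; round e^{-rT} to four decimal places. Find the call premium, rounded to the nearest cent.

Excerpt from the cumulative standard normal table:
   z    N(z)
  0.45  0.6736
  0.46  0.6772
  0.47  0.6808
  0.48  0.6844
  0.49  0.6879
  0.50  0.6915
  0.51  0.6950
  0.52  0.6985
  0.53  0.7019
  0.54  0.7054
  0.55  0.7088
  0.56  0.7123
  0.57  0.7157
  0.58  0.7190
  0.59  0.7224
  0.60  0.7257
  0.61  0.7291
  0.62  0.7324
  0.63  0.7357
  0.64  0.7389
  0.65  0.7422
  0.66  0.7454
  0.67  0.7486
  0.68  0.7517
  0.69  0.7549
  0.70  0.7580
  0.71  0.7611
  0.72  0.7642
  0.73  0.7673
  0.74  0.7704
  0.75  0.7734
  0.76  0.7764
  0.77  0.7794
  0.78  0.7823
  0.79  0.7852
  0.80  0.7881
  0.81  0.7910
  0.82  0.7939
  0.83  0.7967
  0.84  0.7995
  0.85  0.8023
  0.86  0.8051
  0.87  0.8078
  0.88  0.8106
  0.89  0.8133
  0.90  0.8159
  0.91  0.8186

€46.77

T = 2.5;  σ√T = 0.3795
d₁ = [ln(170/160) + (0.078 + ½·0.24²)·2.5] / (σ√T) = (0.0606 + 0.2670) / 0.3795 = 0.8634 which rounds to 0.86
d₂ = 0.8634 − 0.3795 = 0.4839 which rounds to 0.48
e^(−rT) = e^(−0.078·2.5) = 0.8228
N(d₁) = N(0.86) = 0.8051;  N(d₂) = N(0.48) = 0.6844
C = 170·0.8051 − 160·0.8228·0.6844 = 136.8670 − 90.0999 = 46.7671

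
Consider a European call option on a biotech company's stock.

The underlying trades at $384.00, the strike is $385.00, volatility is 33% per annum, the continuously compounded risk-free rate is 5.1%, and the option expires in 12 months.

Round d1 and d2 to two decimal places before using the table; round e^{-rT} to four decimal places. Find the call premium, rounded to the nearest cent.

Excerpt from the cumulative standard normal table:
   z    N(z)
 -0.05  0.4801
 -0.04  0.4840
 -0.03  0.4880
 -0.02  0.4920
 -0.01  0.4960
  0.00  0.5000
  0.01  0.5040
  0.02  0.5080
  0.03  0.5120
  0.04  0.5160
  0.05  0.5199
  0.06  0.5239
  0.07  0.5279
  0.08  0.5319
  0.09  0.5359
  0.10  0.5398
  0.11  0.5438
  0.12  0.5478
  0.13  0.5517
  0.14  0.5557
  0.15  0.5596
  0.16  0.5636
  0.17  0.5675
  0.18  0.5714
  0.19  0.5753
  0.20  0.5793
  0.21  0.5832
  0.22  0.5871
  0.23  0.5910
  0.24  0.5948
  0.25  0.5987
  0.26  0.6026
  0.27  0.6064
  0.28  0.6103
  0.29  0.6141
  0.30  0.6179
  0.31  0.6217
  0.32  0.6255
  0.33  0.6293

$58.73

σ√T = 0.33 × 1.0000 = 0.3300
d₁ = [ln(384/385) + (0.051 + ½·0.33²)·1] / (σ√T) = (-0.0026 + 0.1055) / 0.3300 = 0.3117 which rounds to 0.31
d₂ = 0.3117 − 0.3300 = -0.0183 which rounds to -0.02
exp(−rT) = exp(−0.051·1) = 0.9503
N(d₁) = N(0.31) = 0.6217;  N(d₂) = N(-0.02) = 0.4920
C = 384·0.6217 − 385·0.9503·0.4920 = 238.7328 − 180.0058 = 58.7270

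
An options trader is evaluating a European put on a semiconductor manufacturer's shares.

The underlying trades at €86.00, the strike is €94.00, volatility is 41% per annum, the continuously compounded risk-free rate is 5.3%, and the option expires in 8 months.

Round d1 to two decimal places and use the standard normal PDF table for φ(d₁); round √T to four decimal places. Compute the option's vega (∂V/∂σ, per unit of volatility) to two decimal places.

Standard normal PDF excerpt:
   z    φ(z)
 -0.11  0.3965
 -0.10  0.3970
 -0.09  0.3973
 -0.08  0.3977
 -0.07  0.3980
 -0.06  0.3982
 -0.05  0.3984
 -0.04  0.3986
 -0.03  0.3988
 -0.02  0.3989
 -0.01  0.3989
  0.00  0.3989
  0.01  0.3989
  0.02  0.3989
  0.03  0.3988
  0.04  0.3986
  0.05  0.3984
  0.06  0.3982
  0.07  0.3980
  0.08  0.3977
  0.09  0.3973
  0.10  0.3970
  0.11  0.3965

28.01

T = 0.6667;  σ√T = 0.3348
d₁ = [ln(86/94) + (0.053 + 0.41²/2)·0.6667] / 0.3348 = [-0.0889 + 0.0914] / 0.3348 = 0.0072 ⇒ 0.01
√T = √0.6667 = 0.8165
φ(d₁) = φ(0.01) = 0.3989
vega = S·φ(d₁)·√T = 86·0.3989·0.8165 = 28.0104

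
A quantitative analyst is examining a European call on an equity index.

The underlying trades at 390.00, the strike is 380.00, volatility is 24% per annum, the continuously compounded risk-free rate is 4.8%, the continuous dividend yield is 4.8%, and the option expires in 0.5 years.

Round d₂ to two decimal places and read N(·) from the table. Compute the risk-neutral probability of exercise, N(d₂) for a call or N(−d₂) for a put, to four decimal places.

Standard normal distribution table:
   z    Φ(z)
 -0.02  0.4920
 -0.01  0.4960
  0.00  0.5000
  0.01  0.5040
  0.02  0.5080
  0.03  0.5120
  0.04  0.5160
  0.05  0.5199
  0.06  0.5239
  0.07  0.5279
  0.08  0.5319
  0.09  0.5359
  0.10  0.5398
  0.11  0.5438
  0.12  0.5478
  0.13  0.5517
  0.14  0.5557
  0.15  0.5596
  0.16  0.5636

0.5279

σ√T = 0.24 × 0.7071 = 0.1697
d₁ = [ln(390/380) + (0.048 − 0.048 + 0.24²/2)·0.5] / 0.1697 = [0.0260 + 0.0144] / 0.1697 = 0.2379 which rounds to 0.24
d₂ = d₁ − σ√T = 0.2379 − 0.1697 = 0.0682 which rounds to 0.07
Pr(exercise) under Q = N(d₂) = 0.5279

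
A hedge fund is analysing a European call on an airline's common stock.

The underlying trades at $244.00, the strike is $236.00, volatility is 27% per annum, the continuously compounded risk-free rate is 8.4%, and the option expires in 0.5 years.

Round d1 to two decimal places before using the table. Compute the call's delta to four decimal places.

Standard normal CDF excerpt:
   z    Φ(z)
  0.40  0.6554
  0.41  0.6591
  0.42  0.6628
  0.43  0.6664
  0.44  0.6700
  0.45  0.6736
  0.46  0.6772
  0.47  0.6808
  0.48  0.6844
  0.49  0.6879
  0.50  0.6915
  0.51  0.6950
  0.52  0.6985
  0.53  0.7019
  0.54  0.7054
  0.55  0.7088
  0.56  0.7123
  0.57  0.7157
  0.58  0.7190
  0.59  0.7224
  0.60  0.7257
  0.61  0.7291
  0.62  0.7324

σ√T = 0.27·√0.5 = 0.1909
d₁ = [ln(244/236) + (0.084 + 0.27²/2)·0.5] / 0.1909 = [0.0333 + 0.0602] / 0.1909 = 0.4901 → 0.49
N(d₁) = N(0.49) = 0.6879
Δ_call = N(d₁) = 0.6879

0.6879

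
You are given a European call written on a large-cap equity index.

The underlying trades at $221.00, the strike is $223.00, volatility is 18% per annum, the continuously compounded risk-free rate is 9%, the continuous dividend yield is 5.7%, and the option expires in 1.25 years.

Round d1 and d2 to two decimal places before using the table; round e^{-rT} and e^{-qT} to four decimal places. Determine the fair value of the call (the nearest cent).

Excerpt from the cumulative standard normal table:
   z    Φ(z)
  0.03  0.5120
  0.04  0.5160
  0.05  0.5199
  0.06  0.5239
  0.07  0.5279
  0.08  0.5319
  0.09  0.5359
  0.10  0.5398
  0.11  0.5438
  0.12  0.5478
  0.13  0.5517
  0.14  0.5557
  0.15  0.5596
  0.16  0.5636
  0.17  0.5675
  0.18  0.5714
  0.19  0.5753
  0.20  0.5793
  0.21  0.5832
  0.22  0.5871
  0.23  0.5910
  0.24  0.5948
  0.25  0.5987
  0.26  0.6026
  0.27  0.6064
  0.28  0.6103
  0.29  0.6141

σ√T = 0.18 × 1.1180 = 0.2012
d₁ = [ln(221/223) + (0.09 − 0.057 + ½·0.18²)·1.25] / (σ√T) = (-0.0090 + 0.0615) / 0.2012 = 0.2608 → 0.26
d₂ = 0.2608 − 0.2012 = 0.0596 → 0.06
exp(−qT) = exp(−0.057·1.25) = 0.9312;  exp(−rT) = exp(−0.09·1.25) = 0.8936
C = 221·0.9312·N(0.26) − 223·0.8936·N(0.06) = 221·0.9312·0.6026 − 223·0.8936·0.5239 = 124.0122 − 104.3990 = 19.6132

$19.61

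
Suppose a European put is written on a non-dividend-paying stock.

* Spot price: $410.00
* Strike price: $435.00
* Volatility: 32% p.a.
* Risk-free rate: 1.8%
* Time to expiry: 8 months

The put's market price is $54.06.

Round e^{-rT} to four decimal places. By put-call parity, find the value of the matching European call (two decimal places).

$34.24

exp(−rT) = exp(−0.018·0.6667) = 0.9881
Put-call parity: C − P = S − K·e^(−rT) = 410 − 435·0.9881 = 410 − 429.8235 = -19.8235
C = P + (C − P) = 54.06 + (-19.8235) = 34.2365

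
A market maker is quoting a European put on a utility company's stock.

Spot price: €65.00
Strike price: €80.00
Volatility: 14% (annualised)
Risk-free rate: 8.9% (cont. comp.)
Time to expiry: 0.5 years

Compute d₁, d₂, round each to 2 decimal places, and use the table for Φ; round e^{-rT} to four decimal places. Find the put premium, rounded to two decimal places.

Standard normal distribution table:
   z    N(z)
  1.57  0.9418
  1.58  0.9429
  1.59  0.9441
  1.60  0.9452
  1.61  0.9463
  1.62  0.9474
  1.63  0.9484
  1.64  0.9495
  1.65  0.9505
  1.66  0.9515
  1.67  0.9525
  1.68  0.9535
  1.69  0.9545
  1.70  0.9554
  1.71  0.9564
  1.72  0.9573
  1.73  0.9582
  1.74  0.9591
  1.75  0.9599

€11.67

T = 0.5;  σ√T = 0.0990
d₁ = [ln(65/80) + (0.089 + 0.14²/2)·0.5] / 0.0990 = [-0.2076 + 0.0494] / 0.0990 = -1.5985 → -1.60
d₂ = d₁ − σ√T = -1.5985 − 0.0990 = -1.6975 → -1.70
e^(−rT) = e^(−0.089·0.5) = 0.9565
P = 80·0.9565·N(1.70) − 65·N(1.60) = 80·0.9565·0.9554 − 65·0.9452 = 73.1072 − 61.4380 = 11.6692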